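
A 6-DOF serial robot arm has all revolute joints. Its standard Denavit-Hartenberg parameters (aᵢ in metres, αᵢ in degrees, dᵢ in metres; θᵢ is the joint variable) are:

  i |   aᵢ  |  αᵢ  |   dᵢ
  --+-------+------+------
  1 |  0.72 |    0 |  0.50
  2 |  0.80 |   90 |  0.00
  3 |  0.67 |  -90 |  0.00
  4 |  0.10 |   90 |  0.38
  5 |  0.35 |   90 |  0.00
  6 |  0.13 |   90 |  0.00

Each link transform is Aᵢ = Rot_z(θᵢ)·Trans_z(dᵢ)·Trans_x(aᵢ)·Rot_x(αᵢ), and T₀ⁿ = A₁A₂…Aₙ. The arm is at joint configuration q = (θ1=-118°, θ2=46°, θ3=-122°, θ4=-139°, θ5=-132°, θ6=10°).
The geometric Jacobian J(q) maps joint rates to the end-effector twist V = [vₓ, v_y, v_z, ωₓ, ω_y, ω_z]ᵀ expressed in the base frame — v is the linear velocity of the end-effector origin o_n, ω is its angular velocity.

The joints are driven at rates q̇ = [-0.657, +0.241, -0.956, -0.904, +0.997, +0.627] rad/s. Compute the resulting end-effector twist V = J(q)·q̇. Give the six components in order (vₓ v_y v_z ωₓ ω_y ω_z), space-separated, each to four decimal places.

-1.1095 0.8138 0.7131 1.8381 0.8607 0.0972

o_n = [-0.0654, -0.9529, -0.2095]
J₁: ẑ×o_n = [0.9529, -0.0654, 0.0000], ω = ẑ
J2: z=[0.0000, 0.0000, 1.0000] o=[-0.3380, -0.6357, 0.5000] → [0.3171, 0.2726, -0.0000, 0.0000, 0.0000, 1.0000]
J3: z=[-0.9511, -0.3090, 0.0000] o=[-0.0908, -1.3966, 0.5000] → [0.2192, -0.6747, -0.4141, -0.9511, -0.3090, 0.0000]
J4: z=[0.2621, -0.8065, -0.5299] o=[-0.2005, -1.0589, -0.0682] → [0.1701, -0.0346, 0.1368, 0.2621, -0.8065, -0.5299]
J5: z=[0.8252, -0.0974, 0.5564] o=[-0.1510, -1.4237, -0.2056] → [-0.2616, 0.0508, 0.3969, 0.8252, -0.0974, 0.5564]
J6: z=[0.5472, -0.1064, -0.8302] o=[-0.1020, -1.0774, -0.2176] → [0.1025, -0.0348, 0.0720, 0.5472, -0.1064, -0.8302]
V = J·q̇ = [-1.1095, 0.8138, 0.7131, 1.8381, 0.8607, 0.0972]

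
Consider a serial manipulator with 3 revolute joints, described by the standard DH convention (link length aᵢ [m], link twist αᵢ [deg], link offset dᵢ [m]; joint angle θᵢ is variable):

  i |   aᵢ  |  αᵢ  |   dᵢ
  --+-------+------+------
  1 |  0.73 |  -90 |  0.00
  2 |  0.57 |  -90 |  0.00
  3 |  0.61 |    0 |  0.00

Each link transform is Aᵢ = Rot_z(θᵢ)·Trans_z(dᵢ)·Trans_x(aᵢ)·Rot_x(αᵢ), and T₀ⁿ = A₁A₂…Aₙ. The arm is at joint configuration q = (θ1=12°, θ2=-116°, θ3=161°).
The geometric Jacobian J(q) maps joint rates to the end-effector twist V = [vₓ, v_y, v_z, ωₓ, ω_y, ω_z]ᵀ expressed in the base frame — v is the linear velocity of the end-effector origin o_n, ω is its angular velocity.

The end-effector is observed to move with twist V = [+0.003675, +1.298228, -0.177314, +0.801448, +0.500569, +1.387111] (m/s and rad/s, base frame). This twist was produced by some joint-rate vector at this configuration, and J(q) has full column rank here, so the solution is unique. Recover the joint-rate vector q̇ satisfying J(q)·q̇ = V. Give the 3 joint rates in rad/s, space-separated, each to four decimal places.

0.9540 0.3230 0.9880

o_n = [0.7582, -0.0419, -0.0061]
J₁: ẑ×o_n = [0.0419, 0.7582, -0.0000], ω = ẑ
J2: z=[-0.2079, 0.9781, 0.0000] o=[0.7140, 0.1518, 0.0000] → [-0.0059, -0.0013, -0.0030, -0.2079, 0.9781, 0.0000]
J3: z=[0.8792, 0.1869, 0.4384] o=[0.4696, 0.0998, 0.5123] → [-0.0348, 0.5823, -0.1785, 0.8792, 0.1869, 0.4384]
q̇ = J⁺·V = [0.9540, 0.3230, 0.9880]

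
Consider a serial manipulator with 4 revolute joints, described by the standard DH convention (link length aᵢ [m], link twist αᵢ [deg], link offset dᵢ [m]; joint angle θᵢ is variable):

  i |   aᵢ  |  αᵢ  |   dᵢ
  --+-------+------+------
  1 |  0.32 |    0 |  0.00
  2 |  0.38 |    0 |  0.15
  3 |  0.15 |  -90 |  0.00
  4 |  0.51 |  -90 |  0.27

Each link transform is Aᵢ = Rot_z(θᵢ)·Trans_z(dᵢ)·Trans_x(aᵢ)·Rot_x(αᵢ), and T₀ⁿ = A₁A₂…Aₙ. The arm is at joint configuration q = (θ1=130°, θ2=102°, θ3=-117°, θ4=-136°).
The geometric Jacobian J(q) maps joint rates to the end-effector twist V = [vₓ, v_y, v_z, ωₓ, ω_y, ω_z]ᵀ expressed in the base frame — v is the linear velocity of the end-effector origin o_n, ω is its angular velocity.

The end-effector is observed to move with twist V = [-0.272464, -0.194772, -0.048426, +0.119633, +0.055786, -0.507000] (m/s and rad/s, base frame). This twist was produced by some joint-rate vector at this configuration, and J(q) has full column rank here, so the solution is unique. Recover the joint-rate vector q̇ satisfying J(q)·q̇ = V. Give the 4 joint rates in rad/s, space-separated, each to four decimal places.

o_n = [-0.5927, -0.3650, 0.5043]
J₁: ẑ×o_n = [0.3650, -0.5927, 0.0000], ω = ẑ
J2: z=[0.0000, 0.0000, 1.0000] o=[-0.2057, 0.2451, 0.0000] → [0.6101, -0.3870, 0.0000, 0.0000, 0.0000, 1.0000]
J3: z=[0.0000, 0.0000, 1.0000] o=[-0.4396, -0.0543, 0.1500] → [0.3107, -0.1531, 0.0000, 0.0000, 0.0000, 1.0000]
J4: z=[-0.9063, -0.4226, 0.0000] o=[-0.5030, 0.0816, 0.1500] → [-0.1497, 0.3211, 0.3669, -0.9063, -0.4226, 0.0000]
q̇ = J⁺·V = [0.8440, -0.6030, -0.7480, -0.1320]

0.8440 -0.6030 -0.7480 -0.1320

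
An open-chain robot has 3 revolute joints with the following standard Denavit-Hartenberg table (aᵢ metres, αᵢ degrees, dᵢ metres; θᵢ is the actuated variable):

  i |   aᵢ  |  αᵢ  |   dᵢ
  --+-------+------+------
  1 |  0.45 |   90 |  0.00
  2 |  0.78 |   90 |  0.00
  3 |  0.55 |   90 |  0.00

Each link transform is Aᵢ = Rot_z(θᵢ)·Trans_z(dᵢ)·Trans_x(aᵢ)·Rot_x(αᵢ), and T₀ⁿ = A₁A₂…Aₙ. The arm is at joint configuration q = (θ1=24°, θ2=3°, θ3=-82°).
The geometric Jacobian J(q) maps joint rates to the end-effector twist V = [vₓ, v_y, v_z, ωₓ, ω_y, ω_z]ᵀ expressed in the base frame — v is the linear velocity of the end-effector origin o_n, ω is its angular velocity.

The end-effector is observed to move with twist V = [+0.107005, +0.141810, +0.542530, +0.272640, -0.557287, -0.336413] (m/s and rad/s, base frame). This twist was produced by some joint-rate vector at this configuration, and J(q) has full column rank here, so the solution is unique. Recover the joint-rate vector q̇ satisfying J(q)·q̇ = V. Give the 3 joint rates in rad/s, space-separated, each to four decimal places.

o_n = [0.9710, 1.0285, 0.0448]
J₁: ẑ×o_n = [-1.0285, 0.9710, 0.0000], ω = ẑ
J2: z=[0.4067, -0.9135, 0.0000] o=[0.4111, 0.1830, 0.0000] → [-0.0410, -0.0182, 0.8554, 0.4067, -0.9135, 0.0000]
J3: z=[0.0478, 0.0213, -0.9986] o=[1.1227, 0.4999, 0.0408] → [0.5280, 0.1513, 0.0285, 0.0478, 0.0213, -0.9986]
q̇ = J⁺·V = [0.0910, 0.6200, 0.4280]

0.0910 0.6200 0.4280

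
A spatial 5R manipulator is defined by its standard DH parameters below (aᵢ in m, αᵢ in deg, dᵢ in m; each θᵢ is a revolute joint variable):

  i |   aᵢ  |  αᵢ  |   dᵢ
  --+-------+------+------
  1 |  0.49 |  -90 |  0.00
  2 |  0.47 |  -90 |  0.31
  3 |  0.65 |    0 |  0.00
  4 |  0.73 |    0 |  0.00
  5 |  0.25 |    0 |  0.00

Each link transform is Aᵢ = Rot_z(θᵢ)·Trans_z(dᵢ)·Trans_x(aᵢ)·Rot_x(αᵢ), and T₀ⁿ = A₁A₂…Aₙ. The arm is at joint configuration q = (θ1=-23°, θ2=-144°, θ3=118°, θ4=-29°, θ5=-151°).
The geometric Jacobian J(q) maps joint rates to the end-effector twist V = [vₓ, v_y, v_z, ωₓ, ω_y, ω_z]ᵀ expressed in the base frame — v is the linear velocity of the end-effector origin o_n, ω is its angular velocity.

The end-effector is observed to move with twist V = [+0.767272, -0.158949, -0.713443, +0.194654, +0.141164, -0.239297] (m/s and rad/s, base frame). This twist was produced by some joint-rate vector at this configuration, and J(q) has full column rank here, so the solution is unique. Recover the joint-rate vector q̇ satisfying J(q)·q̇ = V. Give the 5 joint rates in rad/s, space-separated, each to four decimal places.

-0.4100 0.2060 0.9670 0.1140 -0.8700

o_n = [-0.0707, -0.8098, 0.1734]
J₁: ẑ×o_n = [0.8098, -0.0707, 0.0000], ω = ẑ
J2: z=[0.3907, 0.9205, 0.0000] o=[0.4510, -0.1915, 0.0000] → [0.1596, -0.0677, 0.2386, 0.3907, 0.9205, 0.0000]
J3: z=[0.5411, -0.2297, 0.8090] o=[0.2222, 0.2425, 0.2763] → [0.8750, -0.1812, -0.6366, 0.5411, -0.2297, 0.8090]
J4: z=[0.5411, -0.2297, 0.8090] o=[0.2252, -0.3823, 0.0969] → [0.3283, -0.2807, -0.2993, 0.5411, -0.2297, 0.8090]
J5: z=[0.5411, -0.2297, 0.8090] o=[-0.0695, -1.0501, 0.1044] → [-0.2102, -0.0383, 0.1297, 0.5411, -0.2297, 0.8090]
q̇ = J⁺·V = [-0.4100, 0.2060, 0.9670, 0.1140, -0.8700]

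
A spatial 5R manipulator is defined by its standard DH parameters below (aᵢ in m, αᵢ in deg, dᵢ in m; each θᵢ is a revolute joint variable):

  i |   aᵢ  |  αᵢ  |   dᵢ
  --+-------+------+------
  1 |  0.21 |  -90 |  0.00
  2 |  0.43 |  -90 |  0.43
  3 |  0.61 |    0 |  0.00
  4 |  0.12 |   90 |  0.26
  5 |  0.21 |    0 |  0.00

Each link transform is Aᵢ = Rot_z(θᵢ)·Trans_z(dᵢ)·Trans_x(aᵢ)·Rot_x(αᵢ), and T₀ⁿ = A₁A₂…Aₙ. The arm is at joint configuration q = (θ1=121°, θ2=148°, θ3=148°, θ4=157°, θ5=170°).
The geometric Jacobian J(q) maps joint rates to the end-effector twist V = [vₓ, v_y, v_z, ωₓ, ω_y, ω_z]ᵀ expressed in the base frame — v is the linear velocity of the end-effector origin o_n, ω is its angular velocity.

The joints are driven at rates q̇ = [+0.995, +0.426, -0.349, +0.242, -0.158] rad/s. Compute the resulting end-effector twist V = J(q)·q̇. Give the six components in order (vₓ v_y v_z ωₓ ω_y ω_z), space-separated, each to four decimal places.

0.0211 -0.0102 -0.0205 -0.2601 -0.2182 0.8357

o_n = [-0.1177, 0.1266, 0.3241]
J₁: ẑ×o_n = [-0.1266, -0.1177, 0.0000], ω = ẑ
J2: z=[-0.8572, -0.5150, 0.0000] o=[-0.1082, 0.1800, 0.0000] → [-0.1669, 0.2778, 0.0408, -0.8572, -0.5150, 0.0000]
J3: z=[0.2729, -0.4542, 0.8480] o=[-0.2889, -0.3540, -0.2279] → [-0.6583, -0.0054, 0.2090, 0.2729, -0.4542, 0.8480]
J4: z=[0.2729, -0.4542, 0.8480] o=[-0.2378, 0.1885, 0.0463] → [-0.0737, 0.0260, 0.0377, 0.2729, -0.4542, 0.8480]
J5: z=[-0.8494, 0.3000, 0.4341] o=[-0.2210, -0.0303, 0.2303] → [-0.0400, 0.1245, -0.1643, -0.8494, 0.3000, 0.4341]
V = J·q̇ = [0.0211, -0.0102, -0.0205, -0.2601, -0.2182, 0.8357]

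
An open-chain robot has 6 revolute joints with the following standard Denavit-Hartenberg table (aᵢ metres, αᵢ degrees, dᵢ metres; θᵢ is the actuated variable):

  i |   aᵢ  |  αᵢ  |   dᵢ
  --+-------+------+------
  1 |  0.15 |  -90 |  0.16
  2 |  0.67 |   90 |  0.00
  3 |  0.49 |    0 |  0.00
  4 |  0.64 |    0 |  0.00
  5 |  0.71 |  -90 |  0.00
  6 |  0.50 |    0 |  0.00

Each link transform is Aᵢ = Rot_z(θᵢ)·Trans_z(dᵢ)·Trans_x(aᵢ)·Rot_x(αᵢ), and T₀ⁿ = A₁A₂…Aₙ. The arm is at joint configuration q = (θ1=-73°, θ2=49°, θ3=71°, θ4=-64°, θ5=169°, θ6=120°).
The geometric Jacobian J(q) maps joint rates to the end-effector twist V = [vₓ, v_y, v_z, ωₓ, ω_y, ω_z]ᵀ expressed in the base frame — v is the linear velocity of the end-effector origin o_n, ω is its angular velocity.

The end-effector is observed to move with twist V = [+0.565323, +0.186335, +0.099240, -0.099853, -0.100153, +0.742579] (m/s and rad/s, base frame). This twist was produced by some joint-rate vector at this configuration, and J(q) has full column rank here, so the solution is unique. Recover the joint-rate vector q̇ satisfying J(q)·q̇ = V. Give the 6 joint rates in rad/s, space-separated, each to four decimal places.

o_n = [0.6896, -0.2944, -0.8832]
J₁: ẑ×o_n = [0.2944, 0.6896, -0.0000], ω = ẑ
J2: z=[0.9563, 0.2924, 0.0000] o=[0.0439, -0.1434, 0.1600] → [-0.3050, 0.9976, -0.3331, 0.9563, 0.2924, 0.0000]
J3: z=[0.2207, -0.7217, 0.6561] o=[0.1724, -0.5638, -0.3457] → [0.2112, 0.4579, 0.4327, 0.2207, -0.7217, 0.6561]
J4: z=[0.2207, -0.7217, 0.6561] o=[0.6460, -0.5284, -0.4661] → [0.1475, 0.1206, 0.0831, 0.2207, -0.7217, 0.6561]
J5: z=[0.2207, -0.7217, 0.6561] o=[0.8425, -0.9042, -0.9455] → [-0.4450, -0.1140, 0.0242, 0.2207, -0.7217, 0.6561]
J6: z=[-0.9674, -0.2479, 0.0526] o=[0.7540, -0.4453, -0.4109] → [0.1091, -0.4603, -0.1620, -0.9674, -0.2479, 0.0526]
q̇ = J⁺·V = [0.7140, -0.4410, -0.3760, 0.8990, -0.4540, -0.3170]

0.7140 -0.4410 -0.3760 0.8990 -0.4540 -0.3170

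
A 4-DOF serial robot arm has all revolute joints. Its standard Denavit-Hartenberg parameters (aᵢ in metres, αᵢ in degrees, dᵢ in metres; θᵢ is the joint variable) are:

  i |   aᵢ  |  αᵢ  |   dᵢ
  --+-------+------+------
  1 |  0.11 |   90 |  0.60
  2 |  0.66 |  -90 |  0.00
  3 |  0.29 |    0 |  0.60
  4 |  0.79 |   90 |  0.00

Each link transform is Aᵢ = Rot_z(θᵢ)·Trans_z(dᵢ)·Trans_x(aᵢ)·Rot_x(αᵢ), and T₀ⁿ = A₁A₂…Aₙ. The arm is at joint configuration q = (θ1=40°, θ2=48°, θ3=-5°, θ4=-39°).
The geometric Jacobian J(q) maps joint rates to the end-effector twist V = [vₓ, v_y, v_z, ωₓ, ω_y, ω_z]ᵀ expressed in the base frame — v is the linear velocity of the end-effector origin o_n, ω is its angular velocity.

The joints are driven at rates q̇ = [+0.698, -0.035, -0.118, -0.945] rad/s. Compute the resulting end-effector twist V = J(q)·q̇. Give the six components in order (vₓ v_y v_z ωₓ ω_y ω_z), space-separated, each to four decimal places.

0.1528 -0.0859 -0.4557 0.5826 0.5346 -0.0133

o_n = [0.8894, -0.0031, 2.1290]
J₁: ẑ×o_n = [0.0031, 0.8894, -0.0000], ω = ẑ
J2: z=[0.6428, -0.7660, 0.0000] o=[0.0843, 0.0707, 0.6000] → [-1.1713, -0.9828, 0.5693, 0.6428, -0.7660, 0.0000]
J3: z=[-0.5693, -0.4777, 0.6691] o=[0.4226, 0.3546, 1.0905] → [-0.2567, 0.9035, 0.4266, -0.5693, -0.4777, 0.6691]
J4: z=[-0.5693, -0.4777, 0.6691] o=[0.2453, 0.1729, 1.7066] → [-0.0840, 0.6714, 0.4078, -0.5693, -0.4777, 0.6691]
V = J·q̇ = [0.1528, -0.0859, -0.4557, 0.5826, 0.5346, -0.0133]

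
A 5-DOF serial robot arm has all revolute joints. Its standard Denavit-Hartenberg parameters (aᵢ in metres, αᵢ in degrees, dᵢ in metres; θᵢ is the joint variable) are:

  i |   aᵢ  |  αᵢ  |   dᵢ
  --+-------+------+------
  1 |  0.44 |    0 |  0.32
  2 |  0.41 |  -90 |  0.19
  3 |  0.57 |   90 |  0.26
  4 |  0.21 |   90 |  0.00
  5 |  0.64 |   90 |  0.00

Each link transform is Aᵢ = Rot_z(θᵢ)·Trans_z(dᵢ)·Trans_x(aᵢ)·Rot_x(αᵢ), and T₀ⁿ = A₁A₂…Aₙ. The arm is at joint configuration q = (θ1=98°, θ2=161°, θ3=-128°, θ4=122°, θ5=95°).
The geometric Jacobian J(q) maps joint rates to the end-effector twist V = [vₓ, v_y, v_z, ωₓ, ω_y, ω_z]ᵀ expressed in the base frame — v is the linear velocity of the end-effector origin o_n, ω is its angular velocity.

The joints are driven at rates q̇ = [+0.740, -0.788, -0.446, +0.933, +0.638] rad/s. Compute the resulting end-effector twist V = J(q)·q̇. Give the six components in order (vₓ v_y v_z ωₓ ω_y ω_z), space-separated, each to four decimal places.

-0.7160 0.0386 -0.2625 0.0979 1.0693 -0.1961

o_n = [0.3974, 0.7470, 0.5022]
J₁: ẑ×o_n = [-0.7470, 0.3974, 0.0000], ω = ẑ
J2: z=[0.0000, 0.0000, 1.0000] o=[-0.0612, 0.4357, 0.3200] → [-0.3112, 0.4586, 0.0000, 0.0000, 0.0000, 1.0000]
J3: z=[0.9816, -0.1908, 0.0000] o=[-0.1395, 0.0333, 0.5100] → [0.0015, 0.0076, 0.8030, 0.9816, -0.1908, 0.0000]
J4: z=[0.1504, 0.7735, -0.6157] o=[0.1827, 0.3281, 0.9592] → [-0.0956, -0.0634, -0.1031, 0.1504, 0.7735, -0.6157]
J5: z=[0.6198, 0.4114, 0.6683] o=[0.3445, 0.2269, 0.8715] → [-0.4994, 0.2642, 0.3006, 0.6198, 0.4114, 0.6683]
V = J·q̇ = [-0.7160, 0.0386, -0.2625, 0.0979, 1.0693, -0.1961]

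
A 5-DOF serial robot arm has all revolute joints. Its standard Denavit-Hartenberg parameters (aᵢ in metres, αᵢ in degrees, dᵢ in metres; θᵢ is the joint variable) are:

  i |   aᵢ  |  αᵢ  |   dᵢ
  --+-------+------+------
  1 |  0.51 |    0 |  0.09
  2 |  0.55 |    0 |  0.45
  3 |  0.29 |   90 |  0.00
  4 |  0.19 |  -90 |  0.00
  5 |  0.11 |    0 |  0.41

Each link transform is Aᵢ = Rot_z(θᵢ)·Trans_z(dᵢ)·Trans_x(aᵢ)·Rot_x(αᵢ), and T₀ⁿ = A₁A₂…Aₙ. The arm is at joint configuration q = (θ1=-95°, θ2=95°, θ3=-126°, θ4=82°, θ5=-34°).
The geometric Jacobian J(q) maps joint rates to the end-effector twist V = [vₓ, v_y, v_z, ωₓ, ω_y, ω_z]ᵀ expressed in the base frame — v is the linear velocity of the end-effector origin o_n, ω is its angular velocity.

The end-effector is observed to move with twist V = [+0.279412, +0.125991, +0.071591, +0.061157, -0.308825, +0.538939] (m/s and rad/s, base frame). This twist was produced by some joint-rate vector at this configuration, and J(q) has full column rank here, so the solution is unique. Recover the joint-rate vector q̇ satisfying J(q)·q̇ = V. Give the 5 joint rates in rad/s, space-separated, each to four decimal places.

o_n = [0.5010, -0.4097, 0.8755]
J₁: ẑ×o_n = [0.4097, 0.5010, -0.0000], ω = ẑ
J2: z=[0.0000, 0.0000, 1.0000] o=[-0.0444, -0.5081, 0.0900] → [-0.0983, 0.5454, 0.0000, 0.0000, 0.0000, 1.0000]
J3: z=[0.0000, 0.0000, 1.0000] o=[0.5056, -0.5081, 0.5400] → [-0.0983, -0.0046, 0.0000, 0.0000, 0.0000, 1.0000]
J4: z=[-0.8090, 0.5878, 0.0000] o=[0.3351, -0.7427, 0.5400] → [0.1972, 0.2714, -0.3669, -0.8090, 0.5878, 0.0000]
J5: z=[0.5821, 0.8011, 0.1392] o=[0.3196, -0.7641, 0.7282] → [0.0687, -0.0605, 0.0609, 0.5821, 0.8011, 0.1392]
q̇ = J⁺·V = [0.7790, -0.3920, 0.1820, -0.2310, -0.2160]

0.7790 -0.3920 0.1820 -0.2310 -0.2160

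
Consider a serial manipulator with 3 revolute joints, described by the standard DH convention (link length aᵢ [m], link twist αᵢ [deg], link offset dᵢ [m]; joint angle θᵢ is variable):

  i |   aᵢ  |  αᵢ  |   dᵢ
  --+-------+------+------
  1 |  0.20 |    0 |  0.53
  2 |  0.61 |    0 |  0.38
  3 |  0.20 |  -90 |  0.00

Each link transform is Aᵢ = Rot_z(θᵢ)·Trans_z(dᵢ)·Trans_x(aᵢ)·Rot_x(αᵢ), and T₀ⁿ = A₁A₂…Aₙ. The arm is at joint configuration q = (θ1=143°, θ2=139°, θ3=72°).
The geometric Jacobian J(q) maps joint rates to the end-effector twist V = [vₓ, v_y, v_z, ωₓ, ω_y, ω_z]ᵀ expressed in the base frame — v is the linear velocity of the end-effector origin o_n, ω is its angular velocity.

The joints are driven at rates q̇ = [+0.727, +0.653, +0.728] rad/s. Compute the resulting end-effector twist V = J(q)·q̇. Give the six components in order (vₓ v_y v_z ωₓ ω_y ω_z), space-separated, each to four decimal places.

o_n = [0.1660, -0.4972, 0.9100]
J₁: ẑ×o_n = [0.4972, 0.1660, -0.0000], ω = ẑ
J2: z=[0.0000, 0.0000, 1.0000] o=[-0.1597, 0.1204, 0.5300] → [0.6176, 0.3257, -0.0000, 0.0000, 0.0000, 1.0000]
J3: z=[0.0000, 0.0000, 1.0000] o=[-0.0329, -0.4763, 0.9100] → [0.0209, 0.1989, -0.0000, 0.0000, 0.0000, 1.0000]
V = J·q̇ = [0.7800, 0.4782, 0.0000, 0.0000, 0.0000, 2.1080]

0.7800 0.4782 0.0000 0.0000 0.0000 2.1080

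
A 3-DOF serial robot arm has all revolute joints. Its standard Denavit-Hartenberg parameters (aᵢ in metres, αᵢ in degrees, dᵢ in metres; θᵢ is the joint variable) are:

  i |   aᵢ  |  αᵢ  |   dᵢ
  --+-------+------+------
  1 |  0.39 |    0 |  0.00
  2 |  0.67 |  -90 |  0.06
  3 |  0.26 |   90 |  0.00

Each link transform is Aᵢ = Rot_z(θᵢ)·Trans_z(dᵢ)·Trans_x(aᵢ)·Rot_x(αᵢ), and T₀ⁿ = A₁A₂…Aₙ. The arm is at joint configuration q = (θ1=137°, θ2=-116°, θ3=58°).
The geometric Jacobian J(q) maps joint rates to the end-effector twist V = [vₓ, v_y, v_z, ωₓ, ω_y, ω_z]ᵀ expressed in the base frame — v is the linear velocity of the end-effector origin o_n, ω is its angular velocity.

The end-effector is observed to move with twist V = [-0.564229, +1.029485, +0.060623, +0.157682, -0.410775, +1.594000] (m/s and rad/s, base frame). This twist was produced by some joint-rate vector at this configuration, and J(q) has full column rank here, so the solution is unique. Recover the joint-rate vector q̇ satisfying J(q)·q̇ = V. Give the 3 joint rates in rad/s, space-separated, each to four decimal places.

0.7270 0.8670 -0.4400

o_n = [0.4689, 0.5555, -0.1605]
J₁: ẑ×o_n = [-0.5555, 0.4689, 0.0000], ω = ẑ
J2: z=[0.0000, 0.0000, 1.0000] o=[-0.2852, 0.2660, 0.0000] → [-0.2895, 0.7541, 0.0000, 0.0000, 0.0000, 1.0000]
J3: z=[-0.3584, 0.9336, 0.0000] o=[0.3403, 0.5061, 0.0600] → [-0.2058, -0.0790, -0.1378, -0.3584, 0.9336, 0.0000]
q̇ = J⁺·V = [0.7270, 0.8670, -0.4400]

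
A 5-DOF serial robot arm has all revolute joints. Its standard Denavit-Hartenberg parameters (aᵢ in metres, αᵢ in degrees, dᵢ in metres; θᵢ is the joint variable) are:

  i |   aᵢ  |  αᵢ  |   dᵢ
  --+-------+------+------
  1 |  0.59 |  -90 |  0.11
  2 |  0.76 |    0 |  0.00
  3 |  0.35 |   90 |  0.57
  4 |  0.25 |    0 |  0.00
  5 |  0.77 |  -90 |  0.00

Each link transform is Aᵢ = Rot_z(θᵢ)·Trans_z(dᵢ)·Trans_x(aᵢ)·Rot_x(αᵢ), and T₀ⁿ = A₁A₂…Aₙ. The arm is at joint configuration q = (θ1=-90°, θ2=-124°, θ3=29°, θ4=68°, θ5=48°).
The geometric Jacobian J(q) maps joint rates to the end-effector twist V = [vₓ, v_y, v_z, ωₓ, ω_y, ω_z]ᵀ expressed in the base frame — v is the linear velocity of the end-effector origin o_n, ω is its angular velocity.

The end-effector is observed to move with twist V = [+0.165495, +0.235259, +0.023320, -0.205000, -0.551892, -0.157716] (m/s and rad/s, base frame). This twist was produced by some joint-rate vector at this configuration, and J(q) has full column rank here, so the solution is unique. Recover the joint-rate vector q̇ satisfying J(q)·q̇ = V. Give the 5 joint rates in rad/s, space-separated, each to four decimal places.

o_n = [1.4939, -0.1558, 0.8458]
J₁: ẑ×o_n = [0.1558, 1.4939, -0.0000], ω = ẑ
J2: z=[1.0000, 0.0000, 0.0000] o=[0.0000, -0.5900, 0.1100] → [0.0000, -0.7358, 0.4342, 1.0000, 0.0000, 0.0000]
J3: z=[1.0000, 0.0000, 0.0000] o=[-0.0000, -0.1650, 0.7401] → [0.0000, -0.1057, 0.0092, 1.0000, 0.0000, 0.0000]
J4: z=[0.0000, 0.9962, -0.0872] o=[0.5700, -0.1345, 1.0887] → [-0.2439, -0.0805, -0.9204, 0.0000, 0.9962, -0.0872]
J5: z=[0.0000, 0.9962, -0.0872] o=[0.8018, -0.1263, 1.1820] → [-0.3375, -0.0603, -0.6894, 0.0000, 0.9962, -0.0872]
q̇ = J⁺·V = [-0.2060, -0.7780, 0.5730, 0.1130, -0.6670]

-0.2060 -0.7780 0.5730 0.1130 -0.6670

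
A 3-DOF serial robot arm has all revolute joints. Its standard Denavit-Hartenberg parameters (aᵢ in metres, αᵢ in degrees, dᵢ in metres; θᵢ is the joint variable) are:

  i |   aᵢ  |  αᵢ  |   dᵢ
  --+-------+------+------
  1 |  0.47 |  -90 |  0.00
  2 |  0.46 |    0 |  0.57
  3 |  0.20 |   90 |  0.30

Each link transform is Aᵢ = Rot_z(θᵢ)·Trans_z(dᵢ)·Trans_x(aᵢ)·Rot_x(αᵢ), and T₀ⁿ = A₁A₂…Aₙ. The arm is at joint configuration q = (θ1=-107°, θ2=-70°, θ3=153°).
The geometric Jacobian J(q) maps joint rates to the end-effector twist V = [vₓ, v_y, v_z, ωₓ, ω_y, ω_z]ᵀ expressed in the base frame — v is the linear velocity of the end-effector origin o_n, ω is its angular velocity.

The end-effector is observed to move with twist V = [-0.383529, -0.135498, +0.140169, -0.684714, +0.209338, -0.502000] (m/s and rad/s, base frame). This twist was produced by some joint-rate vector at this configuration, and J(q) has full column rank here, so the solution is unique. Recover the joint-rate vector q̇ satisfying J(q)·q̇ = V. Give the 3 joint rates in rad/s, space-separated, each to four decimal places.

o_n = [0.6414, -0.8776, 0.2337]
J₁: ẑ×o_n = [0.8776, 0.6414, -0.0000], ω = ẑ
J2: z=[0.9563, -0.2924, 0.0000] o=[-0.1374, -0.4495, 0.0000] → [-0.0683, -0.2235, -0.1817, 0.9563, -0.2924, 0.0000]
J3: z=[0.9563, -0.2924, 0.0000] o=[0.3617, -0.7666, 0.4323] → [0.0580, 0.1898, -0.0244, 0.9563, -0.2924, 0.0000]
q̇ = J⁺·V = [-0.5020, -0.7800, 0.0640]

-0.5020 -0.7800 0.0640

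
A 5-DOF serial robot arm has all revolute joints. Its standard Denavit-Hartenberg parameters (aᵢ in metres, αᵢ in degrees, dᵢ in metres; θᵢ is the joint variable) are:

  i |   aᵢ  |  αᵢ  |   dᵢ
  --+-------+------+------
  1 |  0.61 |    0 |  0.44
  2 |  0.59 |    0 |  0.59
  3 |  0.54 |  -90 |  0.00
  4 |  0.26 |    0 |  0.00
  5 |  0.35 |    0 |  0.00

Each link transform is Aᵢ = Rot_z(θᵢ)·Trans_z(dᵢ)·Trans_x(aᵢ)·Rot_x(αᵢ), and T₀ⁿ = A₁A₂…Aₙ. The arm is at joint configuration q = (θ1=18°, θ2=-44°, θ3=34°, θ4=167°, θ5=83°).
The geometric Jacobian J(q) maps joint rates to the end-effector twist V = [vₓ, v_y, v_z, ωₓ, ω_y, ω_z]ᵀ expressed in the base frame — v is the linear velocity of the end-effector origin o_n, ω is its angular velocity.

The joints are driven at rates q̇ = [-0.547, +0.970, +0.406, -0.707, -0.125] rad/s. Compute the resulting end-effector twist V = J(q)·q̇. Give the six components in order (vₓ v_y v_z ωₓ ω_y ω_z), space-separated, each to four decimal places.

-0.0368 0.0117 -0.2787 0.1158 -0.8239 0.8290

o_n = [1.2758, -0.0469, 1.3004]
J₁: ẑ×o_n = [0.0469, 1.2758, -0.0000], ω = ẑ
J2: z=[0.0000, 0.0000, 1.0000] o=[0.5801, 0.1885, 0.4400] → [0.2354, 0.6956, -0.0000, 0.0000, 0.0000, 1.0000]
J3: z=[0.0000, 0.0000, 1.0000] o=[1.1104, -0.0701, 1.0300] → [-0.0232, 0.1653, 0.0000, 0.0000, 0.0000, 1.0000]
J4: z=[-0.1392, 0.9903, 0.0000] o=[1.6452, 0.0050, 1.0300] → [0.2678, 0.0376, 0.3730, -0.1392, 0.9903, 0.0000]
J5: z=[-0.1392, 0.9903, 0.0000] o=[1.3943, -0.0302, 0.9715] → [0.3257, 0.0458, 0.1197, -0.1392, 0.9903, 0.0000]
V = J·q̇ = [-0.0368, 0.0117, -0.2787, 0.1158, -0.8239, 0.8290]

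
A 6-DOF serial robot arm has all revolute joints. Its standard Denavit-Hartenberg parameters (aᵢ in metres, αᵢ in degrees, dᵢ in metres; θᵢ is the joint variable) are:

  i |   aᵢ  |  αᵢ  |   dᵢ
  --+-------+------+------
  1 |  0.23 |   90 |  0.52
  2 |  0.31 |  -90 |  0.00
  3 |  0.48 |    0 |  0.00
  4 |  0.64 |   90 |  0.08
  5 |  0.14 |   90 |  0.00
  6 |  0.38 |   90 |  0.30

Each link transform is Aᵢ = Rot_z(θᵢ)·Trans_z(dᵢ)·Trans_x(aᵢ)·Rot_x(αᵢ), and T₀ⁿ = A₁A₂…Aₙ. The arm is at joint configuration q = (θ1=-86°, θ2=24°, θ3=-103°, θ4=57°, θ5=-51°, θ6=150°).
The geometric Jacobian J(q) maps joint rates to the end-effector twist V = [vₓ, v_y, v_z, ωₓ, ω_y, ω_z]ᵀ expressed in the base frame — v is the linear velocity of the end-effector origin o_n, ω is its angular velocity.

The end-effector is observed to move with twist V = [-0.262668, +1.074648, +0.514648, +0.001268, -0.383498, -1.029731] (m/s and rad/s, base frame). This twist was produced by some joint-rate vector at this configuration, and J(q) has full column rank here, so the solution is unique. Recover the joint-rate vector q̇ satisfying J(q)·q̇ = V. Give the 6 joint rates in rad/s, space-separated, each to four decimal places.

o_n = [-0.7729, -0.5120, 0.6628]
J₁: ẑ×o_n = [0.5120, -0.7729, 0.0000], ω = ẑ
J2: z=[-0.9976, -0.0698, 0.0000] o=[0.0160, -0.2294, 0.5200] → [-0.0100, 0.1424, 0.2269, -0.9976, -0.0698, 0.0000]
J3: z=[-0.0284, 0.4057, 0.9135] o=[0.0358, -0.5119, 0.6461] → [0.0068, -0.7383, 0.3281, -0.0284, 0.4057, 0.9135]
J4: z=[-0.0284, 0.4057, 0.9135] o=[-0.4376, -0.4462, 0.6022] → [0.0847, -0.3046, 0.1379, -0.0284, 0.4057, 0.9135]
J5: z=[-0.7388, 0.6071, -0.2926] o=[-0.8708, -0.8510, 0.8561] → [-0.0182, -0.1715, -0.3099, -0.7388, 0.6071, -0.2926]
J6: z=[0.5411, 0.2756, -0.7945] o=[-0.9271, -0.9553, 0.7816] → [0.3195, -0.0582, 0.1974, 0.5411, 0.2756, -0.7945]
q̇ = J⁺·V = [-0.9250, 0.9010, -0.3380, 0.4240, -0.8290, 0.5360]

-0.9250 0.9010 -0.3380 0.4240 -0.8290 0.5360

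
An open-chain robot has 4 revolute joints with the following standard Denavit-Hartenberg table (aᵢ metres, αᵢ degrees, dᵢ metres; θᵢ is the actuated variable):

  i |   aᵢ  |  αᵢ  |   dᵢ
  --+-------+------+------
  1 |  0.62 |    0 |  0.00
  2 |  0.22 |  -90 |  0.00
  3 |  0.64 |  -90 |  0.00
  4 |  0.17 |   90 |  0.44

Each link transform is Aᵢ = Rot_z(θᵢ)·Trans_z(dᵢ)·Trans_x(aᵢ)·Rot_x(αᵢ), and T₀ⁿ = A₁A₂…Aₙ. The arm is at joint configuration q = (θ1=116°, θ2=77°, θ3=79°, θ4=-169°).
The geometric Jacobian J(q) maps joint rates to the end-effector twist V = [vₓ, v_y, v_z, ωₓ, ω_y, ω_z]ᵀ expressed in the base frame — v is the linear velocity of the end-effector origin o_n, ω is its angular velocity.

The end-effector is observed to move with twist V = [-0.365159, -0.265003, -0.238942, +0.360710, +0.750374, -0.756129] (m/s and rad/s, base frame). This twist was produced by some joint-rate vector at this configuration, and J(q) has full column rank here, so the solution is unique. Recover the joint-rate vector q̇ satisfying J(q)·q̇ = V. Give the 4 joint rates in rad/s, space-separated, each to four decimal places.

0.0570 -0.7120 -0.6500 0.5300

o_n = [-0.1460, 0.5530, -0.5484]
J₁: ẑ×o_n = [-0.5530, -0.1460, 0.0000], ω = ẑ
J2: z=[0.0000, 0.0000, 1.0000] o=[-0.2718, 0.5573, 0.0000] → [0.0042, 0.1258, -0.0000, 0.0000, 0.0000, 1.0000]
J3: z=[0.2250, -0.9744, 0.0000] o=[-0.4862, 0.5078, 0.0000] → [0.5343, 0.1234, 0.3416, 0.2250, -0.9744, 0.0000]
J4: z=[0.9565, 0.2208, -0.1908] o=[-0.6051, 0.4803, -0.6282] → [0.0315, -0.1640, -0.0318, 0.9565, 0.2208, -0.1908]
q̇ = J⁺·V = [0.0570, -0.7120, -0.6500, 0.5300]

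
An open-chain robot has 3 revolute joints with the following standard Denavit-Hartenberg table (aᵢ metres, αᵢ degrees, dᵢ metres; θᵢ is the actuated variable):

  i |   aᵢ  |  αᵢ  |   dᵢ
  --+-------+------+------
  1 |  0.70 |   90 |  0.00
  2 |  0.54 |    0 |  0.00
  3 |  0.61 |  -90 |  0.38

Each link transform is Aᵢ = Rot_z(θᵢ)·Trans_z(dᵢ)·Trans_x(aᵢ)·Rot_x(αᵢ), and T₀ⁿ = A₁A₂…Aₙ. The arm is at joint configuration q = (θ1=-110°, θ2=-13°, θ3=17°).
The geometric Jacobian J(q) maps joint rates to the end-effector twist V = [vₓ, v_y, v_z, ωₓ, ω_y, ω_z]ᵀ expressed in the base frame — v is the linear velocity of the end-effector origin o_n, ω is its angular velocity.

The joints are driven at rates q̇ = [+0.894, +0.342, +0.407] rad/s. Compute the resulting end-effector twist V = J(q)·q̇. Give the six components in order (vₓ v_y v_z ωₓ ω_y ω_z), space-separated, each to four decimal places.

o_n = [-0.9846, -1.5941, -0.0789]
J₁: ẑ×o_n = [1.5941, -0.9846, 0.0000], ω = ẑ
J2: z=[-0.9397, 0.3420, 0.0000] o=[-0.2394, -0.6578, 0.0000] → [-0.0270, -0.0742, 1.1347, -0.9397, 0.3420, 0.0000]
J3: z=[-0.9397, 0.3420, 0.0000] o=[-0.4194, -1.1522, -0.1215] → [0.0146, 0.0400, 0.6085, -0.9397, 0.3420, 0.0000]
V = J·q̇ = [1.4218, -0.8893, 0.6357, -0.7038, 0.2562, 0.8940]

1.4218 -0.8893 0.6357 -0.7038 0.2562 0.8940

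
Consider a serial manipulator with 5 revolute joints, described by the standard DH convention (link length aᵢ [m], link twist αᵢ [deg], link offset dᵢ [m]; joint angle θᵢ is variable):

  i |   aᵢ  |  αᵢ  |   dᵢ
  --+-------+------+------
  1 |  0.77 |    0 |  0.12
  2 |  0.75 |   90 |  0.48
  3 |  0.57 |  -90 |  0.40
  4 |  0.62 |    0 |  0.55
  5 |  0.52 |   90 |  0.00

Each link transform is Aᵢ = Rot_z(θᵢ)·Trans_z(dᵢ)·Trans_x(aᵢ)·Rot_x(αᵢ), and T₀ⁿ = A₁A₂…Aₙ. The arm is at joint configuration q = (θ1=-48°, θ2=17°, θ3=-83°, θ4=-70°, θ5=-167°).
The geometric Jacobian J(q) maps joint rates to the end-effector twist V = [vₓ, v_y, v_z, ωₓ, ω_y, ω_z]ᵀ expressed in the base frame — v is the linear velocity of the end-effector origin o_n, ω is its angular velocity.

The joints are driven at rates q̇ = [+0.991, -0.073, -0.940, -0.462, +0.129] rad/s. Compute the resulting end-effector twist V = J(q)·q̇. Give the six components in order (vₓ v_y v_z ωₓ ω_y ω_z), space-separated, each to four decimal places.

1.2788 1.5317 -0.4473 0.2008 0.9760 0.8774

o_n = [1.3967, -1.7394, 0.1719]
J₁: ẑ×o_n = [1.7394, 1.3967, -0.0000], ω = ẑ
J2: z=[0.0000, 0.0000, 1.0000] o=[0.5152, -0.5722, 0.1200] → [1.1672, 0.8814, -0.0000, 0.0000, 0.0000, 1.0000]
J3: z=[-0.5150, -0.8572, 0.0000] o=[1.1581, -0.9585, 0.6000] → [0.3669, -0.2205, 0.6067, -0.5150, -0.8572, 0.0000]
J4: z=[0.8508, -0.5112, 0.1219] o=[1.0116, -1.3371, 0.0342] → [-0.0213, -0.0702, -0.1454, 0.8508, -0.5112, 0.1219]
J5: z=[0.8508, -0.5112, 0.1219] o=[1.2016, -2.1310, -0.1092] → [-0.1914, -0.2154, 0.4329, 0.8508, -0.5112, 0.1219]
V = J·q̇ = [1.2788, 1.5317, -0.4473, 0.2008, 0.9760, 0.8774]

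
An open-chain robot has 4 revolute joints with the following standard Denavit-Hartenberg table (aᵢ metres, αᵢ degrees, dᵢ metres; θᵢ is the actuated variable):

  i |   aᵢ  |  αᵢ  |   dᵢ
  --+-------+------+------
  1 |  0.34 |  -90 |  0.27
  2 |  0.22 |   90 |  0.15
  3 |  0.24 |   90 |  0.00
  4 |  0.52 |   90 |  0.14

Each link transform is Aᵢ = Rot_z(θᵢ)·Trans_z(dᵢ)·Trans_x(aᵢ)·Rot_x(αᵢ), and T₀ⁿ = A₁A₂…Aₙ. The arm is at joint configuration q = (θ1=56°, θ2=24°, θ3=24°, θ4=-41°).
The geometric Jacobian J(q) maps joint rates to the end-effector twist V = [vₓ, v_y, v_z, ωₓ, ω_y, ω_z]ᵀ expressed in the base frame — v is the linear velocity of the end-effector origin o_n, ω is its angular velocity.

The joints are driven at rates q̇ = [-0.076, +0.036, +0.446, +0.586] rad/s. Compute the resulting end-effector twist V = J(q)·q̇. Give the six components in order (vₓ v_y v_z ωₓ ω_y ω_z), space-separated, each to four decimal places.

-0.1255 0.3321 0.1362 0.6372 0.0517 0.2345

o_n = [0.3176, 0.9704, -0.3893]
J₁: ẑ×o_n = [-0.9704, 0.3176, 0.0000], ω = ẑ
J2: z=[-0.8290, 0.5592, 0.0000] o=[0.1901, 0.2819, 0.2700] → [-0.3687, -0.5466, -0.6421, -0.8290, 0.5592, 0.0000]
J3: z=[0.2274, 0.3372, 0.9135] o=[0.1782, 0.5324, 0.1805] → [-0.5923, 0.2570, 0.0526, 0.2274, 0.3372, 0.9135]
J4: z=[0.9651, -0.2028, -0.1654] o=[0.2092, 0.7530, 0.0913] → [0.1334, 0.4460, 0.2318, 0.9651, -0.2028, -0.1654]
V = J·q̇ = [-0.1255, 0.3321, 0.1362, 0.6372, 0.0517, 0.2345]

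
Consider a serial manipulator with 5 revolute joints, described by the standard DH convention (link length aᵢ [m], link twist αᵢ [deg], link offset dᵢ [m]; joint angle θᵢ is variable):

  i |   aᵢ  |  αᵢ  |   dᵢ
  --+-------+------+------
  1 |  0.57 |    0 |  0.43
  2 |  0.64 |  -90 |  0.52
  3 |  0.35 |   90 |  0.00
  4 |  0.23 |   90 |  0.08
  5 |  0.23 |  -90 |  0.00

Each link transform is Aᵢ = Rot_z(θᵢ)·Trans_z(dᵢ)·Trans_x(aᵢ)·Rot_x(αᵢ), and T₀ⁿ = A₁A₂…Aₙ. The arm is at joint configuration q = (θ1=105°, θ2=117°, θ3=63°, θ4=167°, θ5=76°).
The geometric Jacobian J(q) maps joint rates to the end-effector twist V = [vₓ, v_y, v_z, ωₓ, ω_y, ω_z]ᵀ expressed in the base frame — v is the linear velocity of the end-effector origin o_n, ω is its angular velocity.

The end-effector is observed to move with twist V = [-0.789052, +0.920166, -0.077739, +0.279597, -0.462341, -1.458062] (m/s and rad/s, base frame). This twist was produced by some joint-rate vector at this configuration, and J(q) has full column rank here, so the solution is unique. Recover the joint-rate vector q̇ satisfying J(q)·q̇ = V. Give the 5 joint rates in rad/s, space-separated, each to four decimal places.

o_n = [-0.8051, -0.1279, 1.0238]
J₁: ẑ×o_n = [0.1279, -0.8051, 0.0000], ω = ẑ
J2: z=[0.0000, 0.0000, 1.0000] o=[-0.1475, 0.5506, 0.4300] → [0.6785, -0.6575, 0.0000, 0.0000, 0.0000, 1.0000]
J3: z=[0.6691, -0.7431, 0.0000] o=[-0.6231, 0.1223, 0.9500] → [-0.0548, -0.0494, -0.3027, 0.6691, -0.7431, 0.0000]
J4: z=[-0.6621, -0.5962, 0.4540] o=[-0.7412, 0.0160, 0.6381] → [-0.1646, 0.2264, 0.0573, -0.6621, -0.5962, 0.4540]
J5: z=[0.5761, -0.7924, -0.2004] o=[-0.6840, -0.0021, 0.8741] → [-0.1438, -0.0619, -0.1685, 0.5761, -0.7924, -0.2004]
q̇ = J⁺·V = [-0.3990, -0.9500, -0.0900, 0.0410, 0.6370]

-0.3990 -0.9500 -0.0900 0.0410 0.6370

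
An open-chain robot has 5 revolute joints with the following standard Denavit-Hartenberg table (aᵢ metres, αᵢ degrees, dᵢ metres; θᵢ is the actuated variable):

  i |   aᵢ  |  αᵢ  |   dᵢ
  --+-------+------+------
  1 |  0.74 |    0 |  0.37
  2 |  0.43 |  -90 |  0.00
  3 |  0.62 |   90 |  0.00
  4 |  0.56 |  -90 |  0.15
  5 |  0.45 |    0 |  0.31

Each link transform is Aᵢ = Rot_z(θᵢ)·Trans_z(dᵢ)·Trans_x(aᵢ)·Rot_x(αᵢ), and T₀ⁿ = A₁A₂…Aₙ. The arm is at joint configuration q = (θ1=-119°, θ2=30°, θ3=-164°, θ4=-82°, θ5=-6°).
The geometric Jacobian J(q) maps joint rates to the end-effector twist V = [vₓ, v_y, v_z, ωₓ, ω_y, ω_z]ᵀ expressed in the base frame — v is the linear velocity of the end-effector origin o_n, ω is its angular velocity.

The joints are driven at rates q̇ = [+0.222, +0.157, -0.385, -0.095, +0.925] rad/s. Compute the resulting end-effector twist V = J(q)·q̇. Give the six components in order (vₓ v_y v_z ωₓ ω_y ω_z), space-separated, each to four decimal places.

o_n = [-1.3245, -0.0138, 0.4748]
J₁: ẑ×o_n = [0.0138, -1.3245, 0.0000], ω = ẑ
J2: z=[0.0000, 0.0000, 1.0000] o=[-0.3588, -0.6472, 0.3700] → [-0.6334, -0.9658, 0.0000, 0.0000, 0.0000, 1.0000]
J3: z=[0.9998, 0.0175, 0.0000] o=[-0.3513, -1.0772, 0.3700] → [0.0018, -0.1047, 1.0802, 0.9998, 0.0175, 0.0000]
J4: z=[-0.0048, 0.2756, -0.9613] o=[-0.3617, -0.4813, 0.5409] → [0.4311, 0.9253, 0.2631, -0.0048, 0.2756, -0.9613]
J5: z=[0.1225, 0.9542, 0.2730] o=[-0.9182, -0.3747, 0.4182] → [-0.0445, -0.1179, 0.4320, 0.1225, 0.9542, 0.2730]
V = J·q̇ = [-0.1792, -0.6023, -0.0413, -0.2711, 0.8497, 0.7228]

-0.1792 -0.6023 -0.0413 -0.2711 0.8497 0.7228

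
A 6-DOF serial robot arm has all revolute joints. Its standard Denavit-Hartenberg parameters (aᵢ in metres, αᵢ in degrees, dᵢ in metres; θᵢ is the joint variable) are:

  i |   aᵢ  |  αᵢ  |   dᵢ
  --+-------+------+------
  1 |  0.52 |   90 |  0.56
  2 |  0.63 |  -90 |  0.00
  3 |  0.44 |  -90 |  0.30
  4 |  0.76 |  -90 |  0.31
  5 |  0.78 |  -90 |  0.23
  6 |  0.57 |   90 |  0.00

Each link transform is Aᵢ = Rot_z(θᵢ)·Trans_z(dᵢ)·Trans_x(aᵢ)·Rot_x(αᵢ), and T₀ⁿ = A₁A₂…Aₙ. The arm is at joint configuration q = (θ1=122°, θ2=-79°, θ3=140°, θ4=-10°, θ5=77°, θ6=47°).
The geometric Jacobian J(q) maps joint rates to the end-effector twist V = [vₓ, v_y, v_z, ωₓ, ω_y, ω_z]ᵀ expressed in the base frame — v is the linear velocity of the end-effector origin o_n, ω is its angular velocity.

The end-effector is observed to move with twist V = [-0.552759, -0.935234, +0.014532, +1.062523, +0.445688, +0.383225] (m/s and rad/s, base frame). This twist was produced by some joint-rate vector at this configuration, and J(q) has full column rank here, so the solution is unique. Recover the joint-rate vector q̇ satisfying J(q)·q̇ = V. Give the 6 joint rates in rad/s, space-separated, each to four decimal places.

o_n = [-1.9374, 0.1862, 0.6089]
J₁: ẑ×o_n = [-0.1862, -1.9374, 0.0000], ω = ẑ
J2: z=[0.8480, 0.5299, 0.0000] o=[-0.2756, 0.4410, 0.5600] → [0.0259, -0.0414, 0.6645, 0.8480, 0.5299, 0.0000]
J3: z=[-0.5202, 0.8325, 0.1908] o=[-0.3393, 0.5429, -0.0584] → [0.6236, 0.0422, 1.5160, -0.5202, 0.8325, 0.1908]
J4: z=[0.7146, 0.3019, 0.6310] o=[-0.7011, 0.5883, 0.3297] → [0.3380, -0.9796, 0.0859, 0.7146, 0.3019, 0.6310]
J5: z=[0.4311, -0.9005, -0.0573] o=[-0.8982, 0.4440, 1.1133] → [0.4395, 0.2770, -1.0469, 0.4311, -0.9005, -0.0573]
J6: z=[0.3760, 0.2370, -0.8958] o=[-1.4389, -0.0475, 0.7563] → [0.1744, 0.5020, 0.2060, 0.3760, 0.2370, -0.8958]
q̇ = J⁺·V = [0.0720, 0.6990, -0.7330, 0.5350, -0.6050, -0.0880]

0.0720 0.6990 -0.7330 0.5350 -0.6050 -0.0880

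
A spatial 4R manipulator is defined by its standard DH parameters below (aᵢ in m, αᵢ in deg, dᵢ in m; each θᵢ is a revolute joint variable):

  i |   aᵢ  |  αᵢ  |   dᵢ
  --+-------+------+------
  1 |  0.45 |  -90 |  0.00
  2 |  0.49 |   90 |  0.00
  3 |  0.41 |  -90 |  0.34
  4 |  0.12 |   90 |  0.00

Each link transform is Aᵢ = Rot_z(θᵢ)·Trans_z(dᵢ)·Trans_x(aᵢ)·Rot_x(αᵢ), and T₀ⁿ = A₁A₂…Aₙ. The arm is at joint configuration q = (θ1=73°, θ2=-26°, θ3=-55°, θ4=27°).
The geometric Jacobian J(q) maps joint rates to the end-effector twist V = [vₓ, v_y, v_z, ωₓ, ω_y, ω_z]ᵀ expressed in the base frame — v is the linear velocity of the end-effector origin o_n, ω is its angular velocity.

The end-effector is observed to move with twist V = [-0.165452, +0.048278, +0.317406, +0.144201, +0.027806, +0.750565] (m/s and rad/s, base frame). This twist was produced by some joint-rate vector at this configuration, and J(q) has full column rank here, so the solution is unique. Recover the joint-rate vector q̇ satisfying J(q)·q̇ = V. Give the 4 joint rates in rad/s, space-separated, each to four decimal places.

o_n = [0.7066, 0.8628, 0.6014]
J₁: ẑ×o_n = [-0.8628, 0.7066, 0.0000], ω = ẑ
J2: z=[-0.9563, 0.2924, 0.0000] o=[0.1316, 0.4303, 0.0000] → [0.1758, 0.5751, -0.5817, -0.9563, 0.2924, 0.0000]
J3: z=[-0.1282, -0.4192, 0.8988] o=[0.2603, 0.8515, 0.2148] → [-0.1723, 0.4506, 0.1856, -0.1282, -0.4192, 0.8988]
J4: z=[-0.3333, 0.8718, 0.3591] o=[0.5997, 0.8129, 0.6235] → [-0.0372, 0.0310, -0.1098, -0.3333, 0.8718, 0.3591]
q̇ = J⁺·V = [-0.0540, -0.4200, 0.6930, 0.5060]

-0.0540 -0.4200 0.6930 0.5060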